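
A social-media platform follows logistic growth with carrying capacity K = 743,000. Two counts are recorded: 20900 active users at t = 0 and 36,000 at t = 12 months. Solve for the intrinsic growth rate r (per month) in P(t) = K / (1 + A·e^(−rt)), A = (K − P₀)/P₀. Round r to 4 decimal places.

r ≈ 0.0471 per month

A = (743000 − 20900)/20900 = 34.55024
36000 = 743000/(1 + 34.55024·e^(−r·12)) → e^(−12r) = (20.63889 − 1)/34.55024 = 0.568415
r = −ln(0.568415)/12 = 0.5649/12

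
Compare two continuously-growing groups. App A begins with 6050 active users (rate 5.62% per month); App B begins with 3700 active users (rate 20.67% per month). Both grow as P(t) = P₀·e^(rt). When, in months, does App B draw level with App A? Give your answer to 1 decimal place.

t ≈ 3.3 months

6050·e^(0.0562t) = 3700·e^(0.2067t)
6050/3700 = e^((0.2067 − 0.0562)t) → ln(1.63514) = 0.1505·t
t = 0.49173 / 0.1505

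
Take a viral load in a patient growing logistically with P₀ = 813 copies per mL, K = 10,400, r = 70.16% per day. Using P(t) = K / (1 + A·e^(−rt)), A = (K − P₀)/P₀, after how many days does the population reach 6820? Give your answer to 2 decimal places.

t ≈ 4.44 days

A = (10400 − 813)/813 = 11.79213
6820 = 10400/(1 + 11.79213·e^(−0.7016t)) → 1 + 11.79213·e^(−0.7016t) = 1.52493
e^(−0.7016t) = 0.044515 → t = ln(22.46433)/0.7016 = 3.11193/0.7016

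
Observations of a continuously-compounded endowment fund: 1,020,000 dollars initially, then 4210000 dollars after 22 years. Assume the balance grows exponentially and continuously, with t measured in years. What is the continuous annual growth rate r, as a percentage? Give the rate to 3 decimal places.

4210000 = 1020000 · e^(r·22)
e^(22r) = 4210000/1020000 = 4.12745
r = ln(4.12745) / 22 = 1.41766 / 22

r ≈ 6.444% per year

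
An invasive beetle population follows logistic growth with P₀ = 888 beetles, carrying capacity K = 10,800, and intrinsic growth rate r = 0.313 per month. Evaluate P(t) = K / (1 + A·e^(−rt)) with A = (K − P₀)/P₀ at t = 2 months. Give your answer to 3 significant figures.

A = (10800 − 888)/888 = 11.16216
P(2) = 10800 / (1 + 11.16216·e^(−0.313·2)) = 10800 / (1 + 11.16216·0.534726)
= 10800 / 6.9687 ≈ 1549.79

≈ 1,550 beetles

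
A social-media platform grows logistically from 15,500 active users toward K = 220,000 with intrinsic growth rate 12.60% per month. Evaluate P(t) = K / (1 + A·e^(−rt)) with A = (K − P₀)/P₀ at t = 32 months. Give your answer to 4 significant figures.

≈ 178,300 active users

A = (220000 − 15500)/15500 = 13.19355
P(32) = 220000 / (1 + 13.19355·e^(−0.126·32)) = 220000 / (1 + 13.19355·0.017739)
= 220000 / 1.23404 ≈ 178276.53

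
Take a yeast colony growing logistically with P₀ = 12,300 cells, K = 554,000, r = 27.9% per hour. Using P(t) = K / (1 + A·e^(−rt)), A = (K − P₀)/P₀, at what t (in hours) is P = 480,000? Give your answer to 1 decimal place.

A = (554000 − 12300)/12300 = 44.04065
480000 = 554000/(1 + 44.04065·e^(−0.279t)) → 1 + 44.04065·e^(−0.279t) = 1.15417
e^(−0.279t) = 0.003501 → t = ln(285.66908)/0.279 = 5.65483/0.279

t ≈ 20.3 hours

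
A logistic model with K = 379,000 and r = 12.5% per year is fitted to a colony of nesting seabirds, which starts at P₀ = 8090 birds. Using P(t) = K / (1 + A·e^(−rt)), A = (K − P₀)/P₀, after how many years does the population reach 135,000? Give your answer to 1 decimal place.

t ≈ 25.9 years

A = (379000 − 8090)/8090 = 45.84796
135000 = 379000/(1 + 45.84796·e^(−0.125t)) → 1 + 45.84796·e^(−0.125t) = 2.80741
e^(−0.125t) = 0.039422 → t = ln(25.3667)/0.125 = 3.23344/0.125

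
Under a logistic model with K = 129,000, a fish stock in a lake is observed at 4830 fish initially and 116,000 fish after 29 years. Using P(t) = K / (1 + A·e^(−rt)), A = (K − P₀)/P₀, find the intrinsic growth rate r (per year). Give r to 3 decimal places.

r ≈ 0.187 per year

A = (129000 − 4830)/4830 = 25.70807
116000 = 129000/(1 + 25.70807·e^(−r·29)) → e^(−29r) = (1.11207 − 1)/25.70807 = 0.004359
r = −ln(0.004359)/29 = 5.43545/29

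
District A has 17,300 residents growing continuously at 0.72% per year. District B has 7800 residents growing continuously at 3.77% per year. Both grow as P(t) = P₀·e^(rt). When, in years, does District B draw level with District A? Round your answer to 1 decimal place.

t ≈ 26.1 years

17300·e^(0.0072t) = 7800·e^(0.0377t)
17300/7800 = e^((0.0377 − 0.0072)t) → ln(2.21795) = 0.0305·t
t = 0.79658 / 0.0305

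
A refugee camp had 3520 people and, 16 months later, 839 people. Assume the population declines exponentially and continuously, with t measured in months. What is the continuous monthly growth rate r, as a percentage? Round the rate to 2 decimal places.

839 = 3520 · e^(r·16)
e^(16r) = 839/3520 = 0.23835
r = ln(0.23835) / 16 = -1.43401 / 16

r ≈ -8.96% per month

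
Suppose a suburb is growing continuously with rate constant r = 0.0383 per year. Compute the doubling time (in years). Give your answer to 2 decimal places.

doubling time = ln(2) / |r| = 0.69315 / 0.0383

doubling time ≈ 18.10 years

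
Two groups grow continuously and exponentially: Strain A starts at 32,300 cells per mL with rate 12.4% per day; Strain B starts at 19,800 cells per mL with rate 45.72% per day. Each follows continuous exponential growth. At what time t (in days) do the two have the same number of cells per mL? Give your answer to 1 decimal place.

t ≈ 1.5 days

32300·e^(0.124t) = 19800·e^(0.4572t)
32300/19800 = e^((0.4572 − 0.124)t) → ln(1.63131) = 0.3332·t
t = 0.48939 / 0.3332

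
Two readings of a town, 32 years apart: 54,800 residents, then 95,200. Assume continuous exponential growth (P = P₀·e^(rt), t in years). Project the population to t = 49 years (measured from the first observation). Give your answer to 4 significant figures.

≈ 127,700 residents

r = ln(95200/54800) / 32 ≈ 0.017259 per year
P(49) = 54800 · e^(0.017259·49) = 54800 · 2.32959 ≈ 127661.71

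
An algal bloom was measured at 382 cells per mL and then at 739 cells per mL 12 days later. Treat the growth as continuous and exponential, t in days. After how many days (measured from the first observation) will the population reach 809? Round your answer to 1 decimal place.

t ≈ 13.6 days

r = ln(739/382) / 12 ≈ 0.05499 per day
t = ln(809/382) / r = 0.75038 / 0.05499 ≈ 13.646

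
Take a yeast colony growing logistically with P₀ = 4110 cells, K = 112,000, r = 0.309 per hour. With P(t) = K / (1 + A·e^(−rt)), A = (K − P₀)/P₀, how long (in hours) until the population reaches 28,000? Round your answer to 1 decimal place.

A = (112000 − 4110)/4110 = 26.25061
28000 = 112000/(1 + 26.25061·e^(−0.309t)) → 1 + 26.25061·e^(−0.309t) = 4
e^(−0.309t) = 0.114283 → t = ln(8.7502)/0.309 = 2.16908/0.309

t ≈ 7.0 hours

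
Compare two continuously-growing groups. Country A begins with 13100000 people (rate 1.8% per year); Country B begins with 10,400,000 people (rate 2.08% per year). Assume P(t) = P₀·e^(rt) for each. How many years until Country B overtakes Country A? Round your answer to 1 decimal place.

t ≈ 82.4 years

13100000·e^(0.018t) = 10400000·e^(0.0208t)
13100000/10400000 = e^((0.0208 − 0.018)t) → ln(1.25962) = 0.0028·t
t = 0.23081 / 0.0028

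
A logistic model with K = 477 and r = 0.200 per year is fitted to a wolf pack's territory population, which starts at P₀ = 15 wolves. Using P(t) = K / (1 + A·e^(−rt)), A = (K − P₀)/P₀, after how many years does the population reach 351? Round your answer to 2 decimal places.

t ≈ 22.26 years

A = (477 − 15)/15 = 30.8
351 = 477/(1 + 30.8·e^(−0.2t)) → 1 + 30.8·e^(−0.2t) = 1.35897
e^(−0.2t) = 0.011655 → t = ln(85.8)/0.2 = 4.45202/0.2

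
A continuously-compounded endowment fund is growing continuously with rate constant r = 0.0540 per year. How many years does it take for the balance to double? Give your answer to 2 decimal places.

doubling time ≈ 12.84 years

doubling time = ln(2) / |r| = 0.69315 / 0.054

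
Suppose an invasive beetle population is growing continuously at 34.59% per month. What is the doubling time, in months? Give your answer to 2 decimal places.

doubling time ≈ 2.00 months

doubling time = ln(2) / |r| = 0.69315 / 0.3459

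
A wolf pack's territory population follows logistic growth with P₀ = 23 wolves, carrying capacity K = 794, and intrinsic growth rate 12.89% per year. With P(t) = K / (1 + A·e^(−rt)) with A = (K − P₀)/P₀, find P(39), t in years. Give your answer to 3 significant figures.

≈ 651 wolves

A = (794 − 23)/23 = 33.52174
P(39) = 794 / (1 + 33.52174·e^(−0.1289·39)) = 794 / (1 + 33.52174·0.006558)
= 794 / 1.21983 ≈ 650.91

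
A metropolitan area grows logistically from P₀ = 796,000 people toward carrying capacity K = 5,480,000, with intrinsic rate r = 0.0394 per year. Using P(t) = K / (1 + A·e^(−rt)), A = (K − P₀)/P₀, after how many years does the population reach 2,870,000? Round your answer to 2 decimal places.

t ≈ 47.39 years

A = (5480000 − 796000)/796000 = 5.88442
2870000 = 5480000/(1 + 5.88442·e^(−0.0394t)) → 1 + 5.88442·e^(−0.0394t) = 1.90941
e^(−0.0394t) = 0.154545 → t = ln(6.47061)/0.0394 = 1.86727/0.0394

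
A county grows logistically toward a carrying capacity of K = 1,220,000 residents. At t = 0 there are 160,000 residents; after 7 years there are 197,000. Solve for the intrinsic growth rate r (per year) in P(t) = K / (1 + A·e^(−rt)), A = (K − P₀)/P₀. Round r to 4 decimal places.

r ≈ 0.0348 per year

A = (1220000 − 160000)/160000 = 6.625
197000 = 1220000/(1 + 6.625·e^(−r·7)) → e^(−7r) = (6.19289 − 1)/6.625 = 0.783833
r = −ln(0.783833)/7 = 0.24356/7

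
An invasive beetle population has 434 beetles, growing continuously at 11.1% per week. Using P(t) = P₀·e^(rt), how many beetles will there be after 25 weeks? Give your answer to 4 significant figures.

≈ 6,961 beetles

P(25) = 434 · e^(0.111·25) = 434 · e^(2.775)
= 434 · 16.03863 ≈ 6960.76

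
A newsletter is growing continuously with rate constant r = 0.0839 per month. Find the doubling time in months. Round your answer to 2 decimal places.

doubling time = ln(2) / |r| = 0.69315 / 0.0839

doubling time ≈ 8.26 months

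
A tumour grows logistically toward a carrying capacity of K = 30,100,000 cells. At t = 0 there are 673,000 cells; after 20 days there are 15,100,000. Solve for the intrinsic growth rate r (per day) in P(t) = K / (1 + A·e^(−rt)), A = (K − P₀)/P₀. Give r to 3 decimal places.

r ≈ 0.189 per day

A = (30100000 − 673000)/673000 = 43.72511
15100000 = 30100000/(1 + 43.72511·e^(−r·20)) → e^(−20r) = (1.99338 − 1)/43.72511 = 0.022719
r = −ln(0.022719)/20 = 3.78457/20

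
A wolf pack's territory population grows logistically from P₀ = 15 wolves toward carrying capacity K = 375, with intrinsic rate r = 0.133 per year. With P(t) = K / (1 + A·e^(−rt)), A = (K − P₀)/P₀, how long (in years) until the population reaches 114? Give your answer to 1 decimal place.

A = (375 − 15)/15 = 24
114 = 375/(1 + 24·e^(−0.133t)) → 1 + 24·e^(−0.133t) = 3.28947
e^(−0.133t) = 0.095395 → t = ln(10.48276)/0.133 = 2.34973/0.133

t ≈ 17.7 years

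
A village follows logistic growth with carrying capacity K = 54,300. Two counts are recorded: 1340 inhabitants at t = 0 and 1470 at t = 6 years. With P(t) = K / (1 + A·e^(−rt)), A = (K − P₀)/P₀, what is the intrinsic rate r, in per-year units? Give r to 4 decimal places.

A = (54300 − 1340)/1340 = 39.52239
1470 = 54300/(1 + 39.52239·e^(−r·6)) → e^(−6r) = (36.93878 − 1)/39.52239 = 0.909327
r = −ln(0.909327)/6 = 0.09505/6

r ≈ 0.0158 per year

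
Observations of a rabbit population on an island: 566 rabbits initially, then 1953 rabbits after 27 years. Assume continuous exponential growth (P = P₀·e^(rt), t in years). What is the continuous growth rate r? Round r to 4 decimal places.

1953 = 566 · e^(r·27)
e^(27r) = 1953/566 = 3.45053
r = ln(3.45053) / 27 = 1.23853 / 27

r ≈ 0.0459 per year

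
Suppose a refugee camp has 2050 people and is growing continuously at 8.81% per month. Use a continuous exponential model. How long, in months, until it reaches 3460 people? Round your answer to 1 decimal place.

3460 = 2050 · e^(0.0881·t)
t = ln(3460/2050) / 0.0881 = ln(1.6878) / 0.0881 = 0.52343 / 0.0881

t ≈ 5.9 months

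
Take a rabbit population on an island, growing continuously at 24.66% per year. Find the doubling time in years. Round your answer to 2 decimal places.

doubling time = ln(2) / |r| = 0.69315 / 0.2466

doubling time ≈ 2.81 years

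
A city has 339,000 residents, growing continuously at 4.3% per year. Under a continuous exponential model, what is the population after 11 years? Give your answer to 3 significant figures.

≈ 544,000 residents

P(11) = 339000 · e^(0.043·11) = 339000 · e^(0.473)
= 339000 · 1.6048 ≈ 544027.67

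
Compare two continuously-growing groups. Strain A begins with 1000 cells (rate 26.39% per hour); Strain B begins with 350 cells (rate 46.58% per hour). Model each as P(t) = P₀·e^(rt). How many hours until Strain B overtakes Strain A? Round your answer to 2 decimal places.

1000·e^(0.2639t) = 350·e^(0.4658t)
1000/350 = e^((0.4658 − 0.2639)t) → ln(2.85714) = 0.2019·t
t = 1.04982 / 0.2019

t ≈ 5.20 hours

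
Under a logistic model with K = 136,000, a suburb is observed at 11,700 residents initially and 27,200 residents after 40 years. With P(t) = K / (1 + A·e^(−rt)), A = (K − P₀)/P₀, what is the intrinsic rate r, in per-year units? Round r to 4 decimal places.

r ≈ 0.0244 per year

A = (136000 − 11700)/11700 = 10.62393
27200 = 136000/(1 + 10.62393·e^(−r·40)) → e^(−40r) = (5 − 1)/10.62393 = 0.376508
r = −ln(0.376508)/40 = 0.97681/40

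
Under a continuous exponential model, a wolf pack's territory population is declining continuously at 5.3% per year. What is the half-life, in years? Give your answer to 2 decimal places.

half-life ≈ 13.08 years

half-life = ln(2) / |r| = 0.69315 / 0.053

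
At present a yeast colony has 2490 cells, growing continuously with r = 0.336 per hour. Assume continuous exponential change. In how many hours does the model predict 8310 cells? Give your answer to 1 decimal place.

t ≈ 3.6 hours

8310 = 2490 · e^(0.336·t)
t = ln(8310/2490) / 0.336 = ln(3.33735) / 0.336 = 1.20518 / 0.336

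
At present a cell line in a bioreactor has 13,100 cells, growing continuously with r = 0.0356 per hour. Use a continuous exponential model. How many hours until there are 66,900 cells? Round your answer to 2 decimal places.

66900 = 13100 · e^(0.0356·t)
t = ln(66900/13100) / 0.0356 = ln(5.10687) / 0.0356 = 1.63059 / 0.0356

t ≈ 45.80 hours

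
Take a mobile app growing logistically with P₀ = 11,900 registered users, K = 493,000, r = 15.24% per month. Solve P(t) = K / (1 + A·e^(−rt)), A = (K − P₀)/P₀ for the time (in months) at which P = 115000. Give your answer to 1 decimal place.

A = (493000 − 11900)/11900 = 40.42857
115000 = 493000/(1 + 40.42857·e^(−0.1524t)) → 1 + 40.42857·e^(−0.1524t) = 4.28696
e^(−0.1524t) = 0.081303 → t = ln(12.2997)/0.1524 = 2.50957/0.1524

t ≈ 16.5 months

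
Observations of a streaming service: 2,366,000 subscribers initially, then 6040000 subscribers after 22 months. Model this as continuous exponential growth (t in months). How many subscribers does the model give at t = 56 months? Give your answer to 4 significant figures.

≈ 25,710,000 subscribers

r = ln(6040000/2366000) / 22 ≈ 0.0426 per month
P(56) = 2366000 · e^(0.0426·56) = 2366000 · 10.86567 ≈ 25708174.86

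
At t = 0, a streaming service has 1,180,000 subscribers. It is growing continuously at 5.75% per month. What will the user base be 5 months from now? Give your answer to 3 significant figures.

P(5) = 1180000 · e^(0.0575·5) = 1180000 · e^(0.2875)
= 1180000 · 1.33309 ≈ 1573046.9

≈ 1,570,000 subscribers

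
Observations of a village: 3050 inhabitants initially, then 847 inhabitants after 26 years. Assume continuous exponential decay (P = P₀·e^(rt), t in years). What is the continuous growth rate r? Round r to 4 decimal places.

847 = 3050 · e^(r·26)
e^(26r) = 847/3050 = 0.2777
r = ln(0.2777) / 26 = -1.2812 / 26

r ≈ -0.0493 per year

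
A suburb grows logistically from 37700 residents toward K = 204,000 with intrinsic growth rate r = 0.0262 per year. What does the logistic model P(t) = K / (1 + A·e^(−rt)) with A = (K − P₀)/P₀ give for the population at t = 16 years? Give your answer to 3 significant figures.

A = (204000 − 37700)/37700 = 4.41114
P(16) = 204000 / (1 + 4.41114·e^(−0.0262·16)) = 204000 / (1 + 4.41114·0.657573)
= 204000 / 3.90065 ≈ 52299.04

≈ 52,300 residents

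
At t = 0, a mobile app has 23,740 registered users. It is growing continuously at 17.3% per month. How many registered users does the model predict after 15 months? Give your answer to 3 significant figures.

≈ 318,000 registered users

P(15) = 23740 · e^(0.173·15) = 23740 · e^(2.595)
= 23740 · 13.39659 ≈ 318034.98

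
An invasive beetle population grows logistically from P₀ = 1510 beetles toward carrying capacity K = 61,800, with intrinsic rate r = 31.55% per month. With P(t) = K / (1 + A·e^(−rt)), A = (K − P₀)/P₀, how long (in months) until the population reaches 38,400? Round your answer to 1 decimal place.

t ≈ 13.3 months

A = (61800 − 1510)/1510 = 39.92715
38400 = 61800/(1 + 39.92715·e^(−0.3155t)) → 1 + 39.92715·e^(−0.3155t) = 1.60938
e^(−0.3155t) = 0.015262 → t = ln(65.52148)/0.3155 = 4.18238/0.3155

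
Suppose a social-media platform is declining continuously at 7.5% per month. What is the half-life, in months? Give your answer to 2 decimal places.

half-life = ln(2) / |r| = 0.69315 / 0.075

half-life ≈ 9.24 months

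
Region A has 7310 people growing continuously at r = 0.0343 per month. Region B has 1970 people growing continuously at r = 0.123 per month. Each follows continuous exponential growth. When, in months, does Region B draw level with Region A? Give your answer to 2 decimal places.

t ≈ 14.78 months

7310·e^(0.0343t) = 1970·e^(0.123t)
7310/1970 = e^((0.123 − 0.0343)t) → ln(3.71066) = 0.0887·t
t = 1.31121 / 0.0887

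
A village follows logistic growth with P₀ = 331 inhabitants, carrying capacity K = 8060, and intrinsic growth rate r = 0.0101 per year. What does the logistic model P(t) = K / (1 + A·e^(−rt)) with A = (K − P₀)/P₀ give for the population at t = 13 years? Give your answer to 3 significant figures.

A = (8060 − 331)/331 = 23.35045
P(13) = 8060 / (1 + 23.35045·e^(−0.0101·13)) = 8060 / (1 + 23.35045·0.876955)
= 8060 / 21.47729 ≈ 375.28

≈ 375 inhabitants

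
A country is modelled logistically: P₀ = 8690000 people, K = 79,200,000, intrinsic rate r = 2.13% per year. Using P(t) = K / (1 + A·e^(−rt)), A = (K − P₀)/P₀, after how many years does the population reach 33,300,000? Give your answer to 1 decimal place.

t ≈ 83.2 years

A = (79200000 − 8690000)/8690000 = 8.11392
33300000 = 79200000/(1 + 8.11392·e^(−0.0213t)) → 1 + 8.11392·e^(−0.0213t) = 2.37838
e^(−0.0213t) = 0.169878 → t = ln(5.88657)/0.0213 = 1.77267/0.0213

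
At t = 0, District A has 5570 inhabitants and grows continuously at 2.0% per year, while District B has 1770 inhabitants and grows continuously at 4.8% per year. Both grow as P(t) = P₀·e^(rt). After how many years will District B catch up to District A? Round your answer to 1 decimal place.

t ≈ 40.9 years

5570·e^(0.02t) = 1770·e^(0.048t)
5570/1770 = e^((0.048 − 0.02)t) → ln(3.14689) = 0.028·t
t = 1.14642 / 0.028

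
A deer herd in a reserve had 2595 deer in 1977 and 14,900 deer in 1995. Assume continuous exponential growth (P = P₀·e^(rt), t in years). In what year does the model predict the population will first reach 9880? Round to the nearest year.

year 1991

r = ln(14900/2595) / 18 = 1.74777/18 ≈ 0.097099 per year
t = ln(9880/2595) / r = 1.33693/0.097099 ≈ 13.77 years after 1977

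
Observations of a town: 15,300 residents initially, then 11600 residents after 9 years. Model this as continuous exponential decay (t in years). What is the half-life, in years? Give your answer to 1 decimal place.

r = ln(11600/15300) / 9 = ln(0.75817) / 9 ≈ -0.030761 per year
half-life = ln 2 / |r| = 0.69315 / 0.030761

half-life ≈ 22.5 years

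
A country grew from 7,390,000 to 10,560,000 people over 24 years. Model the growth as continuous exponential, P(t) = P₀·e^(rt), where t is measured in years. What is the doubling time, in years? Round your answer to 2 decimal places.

doubling time ≈ 46.61 years

r = ln(10560000/7390000) / 24 = ln(1.42896) / 24 ≈ 0.014873 per year
doubling time = ln 2 / |r| = 0.69315 / 0.014873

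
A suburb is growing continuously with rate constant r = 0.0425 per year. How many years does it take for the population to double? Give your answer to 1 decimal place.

doubling time = ln(2) / |r| = 0.69315 / 0.0425

doubling time ≈ 16.3 years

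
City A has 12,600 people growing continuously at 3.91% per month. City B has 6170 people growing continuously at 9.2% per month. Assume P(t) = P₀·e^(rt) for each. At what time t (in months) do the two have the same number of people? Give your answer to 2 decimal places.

t ≈ 13.50 months

12600·e^(0.0391t) = 6170·e^(0.092t)
12600/6170 = e^((0.092 − 0.0391)t) → ln(2.04214) = 0.0529·t
t = 0.714 / 0.0529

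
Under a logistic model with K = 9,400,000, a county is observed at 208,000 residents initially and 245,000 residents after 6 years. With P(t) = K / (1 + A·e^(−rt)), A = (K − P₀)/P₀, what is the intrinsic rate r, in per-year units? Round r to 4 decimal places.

r ≈ 0.0280 per year

A = (9400000 − 208000)/208000 = 44.19231
245000 = 9400000/(1 + 44.19231·e^(−r·6)) → e^(−6r) = (38.36735 − 1)/44.19231 = 0.845562
r = −ln(0.845562)/6 = 0.16775/6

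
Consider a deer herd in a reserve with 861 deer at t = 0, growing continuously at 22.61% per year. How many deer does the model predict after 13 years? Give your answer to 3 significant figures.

≈ 16,300 deer

P(13) = 861 · e^(0.2261·13) = 861 · e^(2.9393)
= 861 · 18.90261 ≈ 16275.15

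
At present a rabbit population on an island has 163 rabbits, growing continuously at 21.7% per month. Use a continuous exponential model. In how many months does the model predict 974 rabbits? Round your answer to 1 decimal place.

t ≈ 8.2 months

974 = 163 · e^(0.217·t)
t = ln(974/163) / 0.217 = ln(5.97546) / 0.217 = 1.78766 / 0.217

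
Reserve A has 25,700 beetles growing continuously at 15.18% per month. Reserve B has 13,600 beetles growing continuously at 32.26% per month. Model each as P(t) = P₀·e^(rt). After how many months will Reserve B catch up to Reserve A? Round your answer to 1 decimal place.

25700·e^(0.1518t) = 13600·e^(0.3226t)
25700/13600 = e^((0.3226 − 0.1518)t) → ln(1.88971) = 0.1708·t
t = 0.63642 / 0.1708

t ≈ 3.7 months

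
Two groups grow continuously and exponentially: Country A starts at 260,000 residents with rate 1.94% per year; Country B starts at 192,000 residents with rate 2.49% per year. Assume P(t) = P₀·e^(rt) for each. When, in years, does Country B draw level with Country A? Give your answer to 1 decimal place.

t ≈ 55.1 years

260000·e^(0.0194t) = 192000·e^(0.0249t)
260000/192000 = e^((0.0249 − 0.0194)t) → ln(1.35417) = 0.0055·t
t = 0.30319 / 0.0055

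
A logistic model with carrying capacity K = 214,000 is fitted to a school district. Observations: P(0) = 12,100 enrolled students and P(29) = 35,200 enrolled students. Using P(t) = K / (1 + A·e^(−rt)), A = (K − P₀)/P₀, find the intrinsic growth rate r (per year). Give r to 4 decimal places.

r ≈ 0.0410 per year

A = (214000 − 12100)/12100 = 16.68595
35200 = 214000/(1 + 16.68595·e^(−r·29)) → e^(−29r) = (6.07955 − 1)/16.68595 = 0.304421
r = −ln(0.304421)/29 = 1.18935/29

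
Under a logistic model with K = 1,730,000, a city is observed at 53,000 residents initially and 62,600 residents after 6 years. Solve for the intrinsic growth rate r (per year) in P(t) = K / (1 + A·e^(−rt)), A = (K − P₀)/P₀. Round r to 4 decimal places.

A = (1730000 − 53000)/53000 = 31.64151
62600 = 1730000/(1 + 31.64151·e^(−r·6)) → e^(−6r) = (27.63578 − 1)/31.64151 = 0.841799
r = −ln(0.841799)/6 = 0.17221/6

r ≈ 0.0287 per year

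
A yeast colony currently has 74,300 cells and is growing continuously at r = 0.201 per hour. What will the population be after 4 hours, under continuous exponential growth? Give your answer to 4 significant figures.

≈ 166,000 cells

P(4) = 74300 · e^(0.201·4) = 74300 · e^(0.804)
= 74300 · 2.23446 ≈ 166020.45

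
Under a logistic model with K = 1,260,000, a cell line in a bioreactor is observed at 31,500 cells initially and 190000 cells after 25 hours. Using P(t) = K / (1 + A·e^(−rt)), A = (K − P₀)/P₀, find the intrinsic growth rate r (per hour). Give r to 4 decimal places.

A = (1260000 − 31500)/31500 = 39
190000 = 1260000/(1 + 39·e^(−r·25)) → e^(−25r) = (6.63158 − 1)/39 = 0.144399
r = −ln(0.144399)/25 = 1.93517/25

r ≈ 0.0774 per hour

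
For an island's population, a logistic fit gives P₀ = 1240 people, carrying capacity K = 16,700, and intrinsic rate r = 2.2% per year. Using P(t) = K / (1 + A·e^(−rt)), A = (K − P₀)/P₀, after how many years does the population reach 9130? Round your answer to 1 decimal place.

t ≈ 123.2 years

A = (16700 − 1240)/1240 = 12.46774
9130 = 16700/(1 + 12.46774·e^(−0.022t)) → 1 + 12.46774·e^(−0.022t) = 1.82913
e^(−0.022t) = 0.066502 → t = ln(15.03705)/0.022 = 2.71052/0.022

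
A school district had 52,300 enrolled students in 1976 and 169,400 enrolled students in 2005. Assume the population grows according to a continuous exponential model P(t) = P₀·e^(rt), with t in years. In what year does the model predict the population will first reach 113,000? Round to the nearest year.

year 1995

r = ln(169400/52300) / 29 = 1.17527/29 ≈ 0.040526 per year
t = ln(113000/52300) / r = 0.77039/0.040526 ≈ 19.01 years after 1976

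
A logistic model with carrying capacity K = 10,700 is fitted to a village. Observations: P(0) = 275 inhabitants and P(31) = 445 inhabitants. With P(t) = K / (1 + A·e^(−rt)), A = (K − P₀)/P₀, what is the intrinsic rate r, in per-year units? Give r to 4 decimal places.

r ≈ 0.0161 per year

A = (10700 − 275)/275 = 37.90909
445 = 10700/(1 + 37.90909·e^(−r·31)) → e^(−31r) = (24.04494 − 1)/37.90909 = 0.6079
r = −ln(0.6079)/31 = 0.49774/31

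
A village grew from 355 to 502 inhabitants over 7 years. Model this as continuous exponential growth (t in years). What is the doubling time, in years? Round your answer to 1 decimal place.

doubling time ≈ 14.0 years

r = ln(502/355) / 7 = ln(1.41408) / 7 ≈ 0.049497 per year
doubling time = ln 2 / |r| = 0.69315 / 0.049497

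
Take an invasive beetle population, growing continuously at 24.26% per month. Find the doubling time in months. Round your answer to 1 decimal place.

doubling time ≈ 2.9 months

doubling time = ln(2) / |r| = 0.69315 / 0.2426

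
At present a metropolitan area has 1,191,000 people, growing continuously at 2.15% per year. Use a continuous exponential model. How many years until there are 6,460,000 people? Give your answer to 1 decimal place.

6460000 = 1191000 · e^(0.0215·t)
t = ln(6460000/1191000) / 0.0215 = ln(5.42401) / 0.0215 = 1.69084 / 0.0215

t ≈ 78.6 years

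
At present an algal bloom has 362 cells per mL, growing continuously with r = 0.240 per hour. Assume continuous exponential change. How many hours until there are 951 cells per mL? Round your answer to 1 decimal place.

951 = 362 · e^(0.24·t)
t = ln(951/362) / 0.24 = ln(2.62707) / 0.24 = 0.96587 / 0.24

t ≈ 4.0 hours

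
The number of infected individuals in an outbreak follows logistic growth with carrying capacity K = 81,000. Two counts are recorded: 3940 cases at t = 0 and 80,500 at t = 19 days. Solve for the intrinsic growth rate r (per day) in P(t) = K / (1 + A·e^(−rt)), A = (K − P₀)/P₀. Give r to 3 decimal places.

r ≈ 0.424 per day

A = (81000 − 3940)/3940 = 19.55838
80500 = 81000/(1 + 19.55838·e^(−r·19)) → e^(−19r) = (1.00621 − 1)/19.55838 = 0.000318
r = −ln(0.000318)/19 = 8.05481/19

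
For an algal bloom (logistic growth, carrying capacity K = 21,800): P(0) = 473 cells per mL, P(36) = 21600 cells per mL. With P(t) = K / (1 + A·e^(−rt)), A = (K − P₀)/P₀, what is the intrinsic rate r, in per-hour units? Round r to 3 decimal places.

r ≈ 0.236 per hour

A = (21800 − 473)/473 = 45.08879
21600 = 21800/(1 + 45.08879·e^(−r·36)) → e^(−36r) = (1.00926 − 1)/45.08879 = 0.000205
r = −ln(0.000205)/36 = 8.49076/36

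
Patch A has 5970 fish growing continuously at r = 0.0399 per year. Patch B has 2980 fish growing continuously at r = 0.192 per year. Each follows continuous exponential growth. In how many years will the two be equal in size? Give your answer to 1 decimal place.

t ≈ 4.6 years

5970·e^(0.0399t) = 2980·e^(0.192t)
5970/2980 = e^((0.192 − 0.0399)t) → ln(2.00336) = 0.1521·t
t = 0.69482 / 0.1521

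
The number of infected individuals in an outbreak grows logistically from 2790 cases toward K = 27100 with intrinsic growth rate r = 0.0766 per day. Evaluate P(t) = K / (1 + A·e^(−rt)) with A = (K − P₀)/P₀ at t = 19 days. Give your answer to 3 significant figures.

A = (27100 − 2790)/2790 = 8.71326
P(19) = 27100 / (1 + 8.71326·e^(−0.0766·19)) = 27100 / (1 + 8.71326·0.233307)
= 27100 / 3.03287 ≈ 8935.45

≈ 8,940 cases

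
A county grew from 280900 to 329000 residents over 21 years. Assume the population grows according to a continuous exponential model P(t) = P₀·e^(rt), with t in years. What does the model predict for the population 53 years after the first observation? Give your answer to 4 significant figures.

≈ 418,600 residents

r = ln(329000/280900) / 21 ≈ 0.007527 per year
P(53) = 280900 · e^(0.007527·53) = 280900 · 1.4902 ≈ 418597.39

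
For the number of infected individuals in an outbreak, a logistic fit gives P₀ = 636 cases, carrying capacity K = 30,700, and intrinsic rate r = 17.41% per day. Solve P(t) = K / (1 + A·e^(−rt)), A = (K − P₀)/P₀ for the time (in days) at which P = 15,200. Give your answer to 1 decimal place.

A = (30700 − 636)/636 = 47.27044
15200 = 30700/(1 + 47.27044·e^(−0.1741t)) → 1 + 47.27044·e^(−0.1741t) = 2.01974
e^(−0.1741t) = 0.021572 → t = ln(46.35553)/0.1741 = 3.83634/0.1741

t ≈ 22.0 days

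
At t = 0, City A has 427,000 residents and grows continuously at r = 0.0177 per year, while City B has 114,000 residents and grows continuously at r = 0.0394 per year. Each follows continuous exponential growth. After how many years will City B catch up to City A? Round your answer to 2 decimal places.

427000·e^(0.0177t) = 114000·e^(0.0394t)
427000/114000 = e^((0.0394 − 0.0177)t) → ln(3.74561) = 0.0217·t
t = 1.32059 / 0.0217

t ≈ 60.86 years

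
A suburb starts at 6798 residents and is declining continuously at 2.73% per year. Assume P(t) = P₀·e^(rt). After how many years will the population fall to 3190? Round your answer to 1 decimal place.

3190 = 6798 · e^(-0.0273·t)
t = ln(3190/6798) / -0.0273 = ln(0.46926) / -0.0273 = -0.75661 / -0.0273

t ≈ 27.7 years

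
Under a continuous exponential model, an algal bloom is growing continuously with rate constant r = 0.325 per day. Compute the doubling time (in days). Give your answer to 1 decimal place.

doubling time ≈ 2.1 days

doubling time = ln(2) / |r| = 0.69315 / 0.325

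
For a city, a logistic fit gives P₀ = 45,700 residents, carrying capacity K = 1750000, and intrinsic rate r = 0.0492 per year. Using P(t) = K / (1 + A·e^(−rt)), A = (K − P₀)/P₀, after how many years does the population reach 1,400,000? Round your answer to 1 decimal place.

A = (1750000 − 45700)/45700 = 37.29322
1400000 = 1750000/(1 + 37.29322·e^(−0.0492t)) → 1 + 37.29322·e^(−0.0492t) = 1.25
e^(−0.0492t) = 0.006704 → t = ln(149.17287)/0.0492 = 5.00511/0.0492

t ≈ 101.7 years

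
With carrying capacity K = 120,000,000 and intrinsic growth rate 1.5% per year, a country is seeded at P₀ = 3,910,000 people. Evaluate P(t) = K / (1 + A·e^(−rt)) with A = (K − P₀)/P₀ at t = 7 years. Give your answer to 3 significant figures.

≈ 4,330,000 people

A = (120000000 − 3910000)/3910000 = 29.69054
P(7) = 120000000 / (1 + 29.69054·e^(−0.015·7)) = 120000000 / (1 + 29.69054·0.900325)
= 120000000 / 27.73112 ≈ 4327268.64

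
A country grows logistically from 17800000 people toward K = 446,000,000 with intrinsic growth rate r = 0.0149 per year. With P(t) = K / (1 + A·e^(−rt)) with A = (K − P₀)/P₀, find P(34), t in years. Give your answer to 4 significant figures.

A = (446000000 − 17800000)/17800000 = 24.05618
P(34) = 446000000 / (1 + 24.05618·e^(−0.0149·34)) = 446000000 / (1 + 24.05618·0.602541)
= 446000000 / 15.49483 ≈ 28783797.44

≈ 28,780,000 people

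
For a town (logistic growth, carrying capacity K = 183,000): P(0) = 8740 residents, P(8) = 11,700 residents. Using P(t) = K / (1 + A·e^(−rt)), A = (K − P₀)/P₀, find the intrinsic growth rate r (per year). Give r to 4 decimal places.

r ≈ 0.0386 per year

A = (183000 − 8740)/8740 = 19.93822
11700 = 183000/(1 + 19.93822·e^(−r·8)) → e^(−8r) = (15.64103 − 1)/19.93822 = 0.73432
r = −ln(0.73432)/8 = 0.30881/8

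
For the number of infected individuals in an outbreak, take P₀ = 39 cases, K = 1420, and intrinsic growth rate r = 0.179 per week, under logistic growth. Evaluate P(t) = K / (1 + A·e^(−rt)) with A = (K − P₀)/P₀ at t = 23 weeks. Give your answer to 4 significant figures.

≈ 900.5 cases

A = (1420 − 39)/39 = 35.41026
P(23) = 1420 / (1 + 35.41026·e^(−0.179·23)) = 1420 / (1 + 35.41026·0.016293)
= 1420 / 1.57695 ≈ 900.47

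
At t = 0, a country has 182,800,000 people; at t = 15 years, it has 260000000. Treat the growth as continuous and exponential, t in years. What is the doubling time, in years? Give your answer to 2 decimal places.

r = ln(260000000/182800000) / 15 = ln(1.42232) / 15 ≈ 0.023486 per year
doubling time = ln 2 / |r| = 0.69315 / 0.023486

doubling time ≈ 29.51 years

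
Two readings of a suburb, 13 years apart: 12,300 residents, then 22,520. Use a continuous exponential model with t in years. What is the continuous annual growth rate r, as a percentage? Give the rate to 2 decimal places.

22520 = 12300 · e^(r·13)
e^(13r) = 22520/12300 = 1.83089
r = ln(1.83089) / 13 = 0.6048 / 13

r ≈ 4.65% per year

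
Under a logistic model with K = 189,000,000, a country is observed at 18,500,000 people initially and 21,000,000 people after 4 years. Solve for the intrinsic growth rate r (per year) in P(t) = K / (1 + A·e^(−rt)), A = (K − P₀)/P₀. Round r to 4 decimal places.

r ≈ 0.0354 per year

A = (189000000 − 18500000)/18500000 = 9.21622
21000000 = 189000000/(1 + 9.21622·e^(−r·4)) → e^(−4r) = (9 − 1)/9.21622 = 0.868035
r = −ln(0.868035)/4 = 0.14152/4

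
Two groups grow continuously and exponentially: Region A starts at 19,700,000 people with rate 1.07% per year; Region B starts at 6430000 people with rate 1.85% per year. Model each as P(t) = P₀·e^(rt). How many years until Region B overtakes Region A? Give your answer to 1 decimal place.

19700000·e^(0.0107t) = 6430000·e^(0.0185t)
19700000/6430000 = e^((0.0185 − 0.0107)t) → ln(3.06376) = 0.0078·t
t = 1.11964 / 0.0078

t ≈ 143.5 years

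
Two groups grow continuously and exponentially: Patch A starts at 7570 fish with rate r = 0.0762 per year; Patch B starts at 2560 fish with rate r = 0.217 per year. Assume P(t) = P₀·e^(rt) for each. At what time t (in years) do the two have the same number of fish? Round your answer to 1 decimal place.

t ≈ 7.7 years

7570·e^(0.0762t) = 2560·e^(0.217t)
7570/2560 = e^((0.217 − 0.0762)t) → ln(2.95703) = 0.1408·t
t = 1.08419 / 0.1408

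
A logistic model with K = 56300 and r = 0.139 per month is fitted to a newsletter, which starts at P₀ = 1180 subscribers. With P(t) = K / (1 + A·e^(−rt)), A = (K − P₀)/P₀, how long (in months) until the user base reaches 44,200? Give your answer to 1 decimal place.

t ≈ 37.0 months

A = (56300 − 1180)/1180 = 46.71186
44200 = 56300/(1 + 46.71186·e^(−0.139t)) → 1 + 46.71186·e^(−0.139t) = 1.27376
e^(−0.139t) = 0.005861 → t = ln(170.63342)/0.139 = 5.13952/0.139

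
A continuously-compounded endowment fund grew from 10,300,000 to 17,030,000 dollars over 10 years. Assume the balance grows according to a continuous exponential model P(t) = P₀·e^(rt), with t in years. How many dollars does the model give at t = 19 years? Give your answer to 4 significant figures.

r = ln(17030000/10300000) / 10 ≈ 0.050283 per year
P(19) = 10300000 · e^(0.050283·19) = 10300000 · 2.59966 ≈ 26776532.05

≈ 26,780,000 dollars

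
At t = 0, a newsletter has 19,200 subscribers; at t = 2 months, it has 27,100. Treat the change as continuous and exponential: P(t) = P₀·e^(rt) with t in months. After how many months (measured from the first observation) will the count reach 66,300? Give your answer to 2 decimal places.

r = ln(27100/19200) / 2 ≈ 0.172312 per month
t = ln(66300/19200) / r = 1.23928 / 0.172312 ≈ 7.192

t ≈ 7.19 months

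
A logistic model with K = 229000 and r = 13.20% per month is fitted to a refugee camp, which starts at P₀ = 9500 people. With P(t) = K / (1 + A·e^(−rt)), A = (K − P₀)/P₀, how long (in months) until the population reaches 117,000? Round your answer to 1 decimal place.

A = (229000 − 9500)/9500 = 23.10526
117000 = 229000/(1 + 23.10526·e^(−0.132t)) → 1 + 23.10526·e^(−0.132t) = 1.95726
e^(−0.132t) = 0.041431 → t = ln(24.13675)/0.132 = 3.18374/0.132

t ≈ 24.1 months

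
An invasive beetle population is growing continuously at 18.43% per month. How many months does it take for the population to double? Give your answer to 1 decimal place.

doubling time = ln(2) / |r| = 0.69315 / 0.1843

doubling time ≈ 3.8 months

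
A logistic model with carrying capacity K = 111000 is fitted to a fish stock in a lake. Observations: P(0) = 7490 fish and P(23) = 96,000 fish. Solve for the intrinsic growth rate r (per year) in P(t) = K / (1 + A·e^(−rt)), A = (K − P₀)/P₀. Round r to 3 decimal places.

r ≈ 0.195 per year

A = (111000 − 7490)/7490 = 13.81976
96000 = 111000/(1 + 13.81976·e^(−r·23)) → e^(−23r) = (1.15625 − 1)/13.81976 = 0.011306
r = −ln(0.011306)/23 = 4.4824/23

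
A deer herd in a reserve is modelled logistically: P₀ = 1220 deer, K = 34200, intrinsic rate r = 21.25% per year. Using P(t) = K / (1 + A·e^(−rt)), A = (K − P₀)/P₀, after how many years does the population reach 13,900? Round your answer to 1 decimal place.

t ≈ 13.7 years

A = (34200 − 1220)/1220 = 27.03279
13900 = 34200/(1 + 27.03279·e^(−0.2125t)) → 1 + 27.03279·e^(−0.2125t) = 2.46043
e^(−0.2125t) = 0.054024 → t = ln(18.51013)/0.2125 = 2.91832/0.2125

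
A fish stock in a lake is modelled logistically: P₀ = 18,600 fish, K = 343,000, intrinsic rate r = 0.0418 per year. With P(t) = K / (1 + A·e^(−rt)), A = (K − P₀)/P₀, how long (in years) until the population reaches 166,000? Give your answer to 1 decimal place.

t ≈ 66.9 years

A = (343000 − 18600)/18600 = 17.44086
166000 = 343000/(1 + 17.44086·e^(−0.0418t)) → 1 + 17.44086·e^(−0.0418t) = 2.06627
e^(−0.0418t) = 0.061136 → t = ln(16.35696)/0.0418 = 2.79465/0.0418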